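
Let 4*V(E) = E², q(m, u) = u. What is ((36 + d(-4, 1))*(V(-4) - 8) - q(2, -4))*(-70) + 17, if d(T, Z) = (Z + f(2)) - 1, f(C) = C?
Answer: 10377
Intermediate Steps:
V(E) = E²/4
d(T, Z) = 1 + Z (d(T, Z) = (Z + 2) - 1 = (2 + Z) - 1 = 1 + Z)
((36 + d(-4, 1))*(V(-4) - 8) - q(2, -4))*(-70) + 17 = ((36 + (1 + 1))*((¼)*(-4)² - 8) - 1*(-4))*(-70) + 17 = ((36 + 2)*((¼)*16 - 8) + 4)*(-70) + 17 = (38*(4 - 8) + 4)*(-70) + 17 = (38*(-4) + 4)*(-70) + 17 = (-152 + 4)*(-70) + 17 = -148*(-70) + 17 = 10360 + 17 = 10377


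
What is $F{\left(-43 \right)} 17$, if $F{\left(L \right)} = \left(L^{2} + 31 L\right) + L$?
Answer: $8041$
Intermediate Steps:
$F{\left(L \right)} = L^{2} + 32 L$
$F{\left(-43 \right)} 17 = - 43 \left(32 - 43\right) 17 = \left(-43\right) \left(-11\right) 17 = 473 \cdot 17 = 8041$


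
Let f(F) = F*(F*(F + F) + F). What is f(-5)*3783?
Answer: -851175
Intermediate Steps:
f(F) = F*(F + 2*F²) (f(F) = F*(F*(2*F) + F) = F*(2*F² + F) = F*(F + 2*F²))
f(-5)*3783 = ((-5)²*(1 + 2*(-5)))*3783 = (25*(1 - 10))*3783 = (25*(-9))*3783 = -225*3783 = -851175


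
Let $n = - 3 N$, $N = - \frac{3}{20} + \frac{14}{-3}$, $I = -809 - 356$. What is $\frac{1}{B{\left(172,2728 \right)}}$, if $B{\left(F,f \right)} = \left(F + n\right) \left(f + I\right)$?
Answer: $\frac{20}{5828427} \approx 3.4315 \cdot 10^{-6}$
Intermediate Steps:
$I = -1165$ ($I = -809 - 356 = -1165$)
$N = - \frac{289}{60}$ ($N = \left(-3\right) \frac{1}{20} + 14 \left(- \frac{1}{3}\right) = - \frac{3}{20} - \frac{14}{3} = - \frac{289}{60} \approx -4.8167$)
$n = \frac{289}{20}$ ($n = \left(-3\right) \left(- \frac{289}{60}\right) = \frac{289}{20} \approx 14.45$)
$B{\left(F,f \right)} = \left(-1165 + f\right) \left(\frac{289}{20} + F\right)$ ($B{\left(F,f \right)} = \left(F + \frac{289}{20}\right) \left(f - 1165\right) = \left(\frac{289}{20} + F\right) \left(-1165 + f\right) = \left(-1165 + f\right) \left(\frac{289}{20} + F\right)$)
$\frac{1}{B{\left(172,2728 \right)}} = \frac{1}{- \frac{67337}{4} - 200380 + \frac{289}{20} \cdot 2728 + 172 \cdot 2728} = \frac{1}{- \frac{67337}{4} - 200380 + \frac{197098}{5} + 469216} = \frac{1}{\frac{5828427}{20}} = \frac{20}{5828427}$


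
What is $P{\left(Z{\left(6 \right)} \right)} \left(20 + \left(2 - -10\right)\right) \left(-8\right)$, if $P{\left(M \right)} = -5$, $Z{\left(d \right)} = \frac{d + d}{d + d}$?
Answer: $1280$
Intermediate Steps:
$Z{\left(d \right)} = 1$ ($Z{\left(d \right)} = \frac{2 d}{2 d} = 2 d \frac{1}{2 d} = 1$)
$P{\left(Z{\left(6 \right)} \right)} \left(20 + \left(2 - -10\right)\right) \left(-8\right) = - 5 \left(20 + \left(2 - -10\right)\right) \left(-8\right) = - 5 \left(20 + \left(2 + 10\right)\right) \left(-8\right) = - 5 \left(20 + 12\right) \left(-8\right) = \left(-5\right) 32 \left(-8\right) = \left(-160\right) \left(-8\right) = 1280$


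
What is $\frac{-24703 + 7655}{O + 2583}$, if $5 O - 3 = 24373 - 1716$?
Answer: $- \frac{17048}{7115} \approx -2.3961$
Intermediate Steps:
$O = 4532$ ($O = \frac{3}{5} + \frac{24373 - 1716}{5} = \frac{3}{5} + \frac{1}{5} \cdot 22657 = \frac{3}{5} + \frac{22657}{5} = 4532$)
$\frac{-24703 + 7655}{O + 2583} = \frac{-24703 + 7655}{4532 + 2583} = - \frac{17048}{7115}$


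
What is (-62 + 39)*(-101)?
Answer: 2323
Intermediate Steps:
(-62 + 39)*(-101) = -23*(-101) = 2323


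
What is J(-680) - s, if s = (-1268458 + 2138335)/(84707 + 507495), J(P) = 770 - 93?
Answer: 400050877/592202 ≈ 675.53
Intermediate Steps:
J(P) = 677
s = 869877/592202 ≈ 1.4689
J(-680) - s = 677 - 1*869877/592202 = 677 - 869877/592202 = 400050877/592202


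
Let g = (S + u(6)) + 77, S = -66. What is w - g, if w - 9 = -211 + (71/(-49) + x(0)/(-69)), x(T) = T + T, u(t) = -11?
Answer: -9969/49 ≈ -203.45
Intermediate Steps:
x(T) = 2*T
g = 0 (g = (-66 - 11) + 77 = -77 + 77 = 0)
w = -9969/49 (w = 9 + (-211 + (71/(-49) + (2*0)/(-69))) = 9 + (-211 + (71*(-1/49) + 0*(-1/69))) = 9 + (-211 + (-71/49 + 0)) = 9 + (-211 - 71/49) = 9 - 10410/49 = -9969/49 ≈ -203.45)
w - g = -9969/49 - 1*0 = -9969/49 + 0 = -9969/49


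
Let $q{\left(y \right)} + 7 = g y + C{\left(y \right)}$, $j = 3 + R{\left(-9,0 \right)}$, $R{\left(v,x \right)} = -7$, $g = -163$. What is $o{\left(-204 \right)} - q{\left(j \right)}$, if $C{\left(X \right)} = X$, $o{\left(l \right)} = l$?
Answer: $-845$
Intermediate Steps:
$j = -4$ ($j = 3 - 7 = -4$)
$q{\left(y \right)} = -7 - 162 y$ ($q{\left(y \right)} = -7 + \left(- 163 y + y\right) = -7 - 162 y$)
$o{\left(-204 \right)} - q{\left(j \right)} = -204 - \left(-7 - -648\right) = -204 - \left(-7 + 648\right) = -204 - 641 = -845$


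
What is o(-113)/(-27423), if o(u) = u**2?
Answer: -12769/27423 ≈ -0.46563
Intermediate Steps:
o(-113)/(-27423) = (-113)**2/(-27423) = 12769*(-1/27423) = -12769/27423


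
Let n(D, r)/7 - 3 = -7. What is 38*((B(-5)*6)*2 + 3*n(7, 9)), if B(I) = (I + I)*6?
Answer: -30552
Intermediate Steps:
n(D, r) = -28 (n(D, r) = 21 + 7*(-7) = 21 - 49 = -28)
B(I) = 12*I (B(I) = (2*I)*6 = 12*I)
38*((B(-5)*6)*2 + 3*n(7, 9)) = 38*(((12*(-5))*6)*2 + 3*(-28)) = 38*(-60*6*2 - 84) = 38*(-360*2 - 84) = 38*(-720 - 84) = 38*(-804) = -30552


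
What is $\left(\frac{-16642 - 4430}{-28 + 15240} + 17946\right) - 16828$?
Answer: $\frac{4246486}{3803} \approx 1116.6$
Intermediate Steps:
$\left(\frac{-16642 - 4430}{-28 + 15240} + 17946\right) - 16828 = \left(- \frac{21072}{15212} + 17946\right) - 16828 = \left(\left(-21072\right) \frac{1}{15212} + 17946\right) - 16828 = \left(- \frac{5268}{3803} + 17946\right) - 16828 = \frac{68243370}{3803} - 16828 = \frac{4246486}{3803}$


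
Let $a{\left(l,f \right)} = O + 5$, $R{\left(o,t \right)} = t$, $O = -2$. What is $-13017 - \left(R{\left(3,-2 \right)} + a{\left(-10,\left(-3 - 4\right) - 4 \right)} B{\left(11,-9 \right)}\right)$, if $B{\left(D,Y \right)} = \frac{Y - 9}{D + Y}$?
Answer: $-12988$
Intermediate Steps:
$B{\left(D,Y \right)} = \frac{-9 + Y}{D + Y}$
$a{\left(l,f \right)} = 3$ ($a{\left(l,f \right)} = -2 + 5 = 3$)
$-13017 - \left(R{\left(3,-2 \right)} + a{\left(-10,\left(-3 - 4\right) - 4 \right)} B{\left(11,-9 \right)}\right) = -13017 - \left(-2 + 3 \frac{-9 - 9}{11 - 9}\right) = -13017 - \left(-2 + 3 \cdot \frac{1}{2} \left(-18\right)\right) = -13017 - \left(-2 + 3 \left(-9\right)\right) = -13017 - \left(-2 - 27\right) = -13017 - -29 = -13017 + 29 = -12988$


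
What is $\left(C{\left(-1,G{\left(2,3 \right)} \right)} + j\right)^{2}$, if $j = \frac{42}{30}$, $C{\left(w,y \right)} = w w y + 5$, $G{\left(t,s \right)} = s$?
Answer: $\frac{2209}{25} \approx 88.36$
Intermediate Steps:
$C{\left(w,y \right)} = 5 + y w^{2}$ ($C{\left(w,y \right)} = w^{2} y + 5 = y w^{2} + 5 = 5 + y w^{2}$)
$j = \frac{7}{5}$ ($j = 42 \cdot \frac{1}{30} = \frac{7}{5} \approx 1.4$)
$\left(C{\left(-1,G{\left(2,3 \right)} \right)} + j\right)^{2} = \left(\left(5 + 3 \left(-1\right)^{2}\right) + \frac{7}{5}\right)^{2} = \left(\left(5 + 3 \cdot 1\right) + \frac{7}{5}\right)^{2} = \left(\left(5 + 3\right) + \frac{7}{5}\right)^{2} = \left(8 + \frac{7}{5}\right)^{2} = \left(\frac{47}{5}\right)^{2} = \frac{2209}{25}$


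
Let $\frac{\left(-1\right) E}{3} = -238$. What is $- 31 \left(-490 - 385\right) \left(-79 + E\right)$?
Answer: $17224375$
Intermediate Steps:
$E = 714$ ($E = \left(-3\right) \left(-238\right) = 714$)
$- 31 \left(-490 - 385\right) \left(-79 + E\right) = - 31 \left(-490 - 385\right) \left(-79 + 714\right) = - 31 \left(\left(-875\right) 635\right) = \left(-31\right) \left(-555625\right) = 17224375$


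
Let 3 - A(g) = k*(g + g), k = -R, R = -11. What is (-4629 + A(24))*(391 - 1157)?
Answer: 3947964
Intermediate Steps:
k = 11 (k = -1*(-11) = 11)
A(g) = 3 - 22*g (A(g) = 3 - 11*(g + g) = 3 - 11*2*g = 3 - 22*g)
(-4629 + A(24))*(391 - 1157) = (-4629 + (3 - 22*24))*(391 - 1157) = (-4629 + (3 - 528))*(-766) = (-4629 - 525)*(-766) = -5154*(-766) = 3947964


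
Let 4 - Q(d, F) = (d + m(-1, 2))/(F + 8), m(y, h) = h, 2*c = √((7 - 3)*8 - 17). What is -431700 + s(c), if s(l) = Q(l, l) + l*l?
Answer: -416151525/964 - 12*√15/241 ≈ -4.3169e+5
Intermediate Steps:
c = √15/2 (c = √((7 - 3)*8 - 17)/2 = √(4*8 - 17)/2 = √(32 - 17)/2 = √15/2 ≈ 1.9365)
Q(d, F) = 4 - (2 + d)/(8 + F) (Q(d, F) = 4 - (d + 2)/(F + 8) = 4 - (2 + d)/(8 + F))
s(l) = l² + (30 + 3*l)/(8 + l) (s(l) = (30 - l + 4*l)/(8 + l) + l*l = (30 + 3*l)/(8 + l) + l² = l² + (30 + 3*l)/(8 + l))
-431700 + s(c) = -431700 + (30 + 3*(√15/2) + (√15/2)²*(8 + √15/2))/(8 + √15/2) = -431700 + (30 + 3*√15/2 + 15*(8 + √15/2)/4)/(8 + √15/2) = -431700 + (30 + 3*√15/2 + (30 + 15*√15/8))/(8 + √15/2) = -431700 + (60 + 27*√15/8)/(8 + √15/2)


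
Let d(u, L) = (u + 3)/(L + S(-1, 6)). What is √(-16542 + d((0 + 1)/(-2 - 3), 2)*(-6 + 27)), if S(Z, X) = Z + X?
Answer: 166*I*√15/5 ≈ 128.58*I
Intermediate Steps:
S(Z, X) = X + Z
d(u, L) = (3 + u)/(5 + L) (d(u, L) = (u + 3)/(L + (6 - 1)) = (3 + u)/(L + 5) = (3 + u)/(5 + L))
√(-16542 + d((0 + 1)/(-2 - 3), 2)*(-6 + 27)) = √(-16542 + ((3 + (0 + 1)/(-2 - 3))/(5 + 2))*(-6 + 27)) = √(-16542 + ((3 + 1/(-5))/7)*21) = √(-16542 + ((3 + 1*(-⅕))/7)*21) = √(-16542 + ((3 - ⅕)/7)*21) = √(-16542 + ((⅐)*(14/5))*21) = √(-16542 + (⅖)*21) = √(-16542 + 42/5) = √(-82668/5) = 166*I*√15/5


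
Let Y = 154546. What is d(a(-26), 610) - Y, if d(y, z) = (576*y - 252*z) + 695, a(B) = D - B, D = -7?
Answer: -296627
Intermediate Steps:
a(B) = -7 - B
d(y, z) = 695 - 252*z + 576*y (d(y, z) = (-252*z + 576*y) + 695 = 695 - 252*z + 576*y)
d(a(-26), 610) - Y = (695 - 252*610 + 576*(-7 - 1*(-26))) - 1*154546 = (695 - 153720 + 576*(-7 + 26)) - 154546 = (695 - 153720 + 576*19) - 154546 = (695 - 153720 + 10944) - 154546 = -142081 - 154546 = -296627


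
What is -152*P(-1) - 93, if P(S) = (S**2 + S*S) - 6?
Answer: 515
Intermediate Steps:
P(S) = -6 + 2*S**2 (P(S) = (S**2 + S**2) - 6 = 2*S**2 - 6 = -6 + 2*S**2)
-152*P(-1) - 93 = -152*(-6 + 2*(-1)**2) - 93 = -152*(-6 + 2*1) - 93 = -152*(-6 + 2) - 93 = -152*(-4) - 93 = 608 - 93 = 515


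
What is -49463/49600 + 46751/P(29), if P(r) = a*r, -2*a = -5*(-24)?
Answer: -120245761/4315200 ≈ -27.866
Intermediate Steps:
a = -60 (a = -(-5)*(-24)/2 = -½*120 = -60)
P(r) = -60*r
-49463/49600 + 46751/P(29) = -49463/49600 + 46751/((-60*29)) = -49463*1/49600 + 46751/(-1740) = -49463/49600 + 46751*(-1/1740) = -49463/49600 - 46751/1740 = -120245761/4315200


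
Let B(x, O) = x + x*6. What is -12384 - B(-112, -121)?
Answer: -11600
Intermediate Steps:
B(x, O) = 7*x (B(x, O) = x + 6*x = 7*x)
-12384 - B(-112, -121) = -12384 - 7*(-112) = -12384 - 1*(-784) = -12384 + 784 = -11600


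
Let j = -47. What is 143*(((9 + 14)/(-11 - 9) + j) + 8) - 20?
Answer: -115229/20 ≈ -5761.5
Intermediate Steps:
143*(((9 + 14)/(-11 - 9) + j) + 8) - 20 = 143*(((9 + 14)/(-11 - 9) - 47) + 8) - 20 = 143*((23/(-20) - 47) + 8) - 20 = 143*((23*(-1/20) - 47) + 8) - 20 = 143*((-23/20 - 47) + 8) - 20 = 143*(-963/20 + 8) - 20 = 143*(-803/20) - 20 = -114829/20 - 20 = -115229/20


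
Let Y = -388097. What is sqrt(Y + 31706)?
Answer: 3*I*sqrt(39599) ≈ 596.99*I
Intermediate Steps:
sqrt(Y + 31706) = sqrt(-388097 + 31706) = sqrt(-356391) = 3*I*sqrt(39599)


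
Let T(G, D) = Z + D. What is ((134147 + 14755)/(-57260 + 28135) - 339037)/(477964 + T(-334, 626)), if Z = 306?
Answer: -9874601527/13947846000 ≈ -0.70797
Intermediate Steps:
T(G, D) = 306 + D
((134147 + 14755)/(-57260 + 28135) - 339037)/(477964 + T(-334, 626)) = ((134147 + 14755)/(-57260 + 28135) - 339037)/(477964 + (306 + 626)) = (148902/(-29125) - 339037)/(477964 + 932) = (148902*(-1/29125) - 339037)/478896 = (-148902/29125 - 339037)*(1/478896) = -9874601527/29125*1/478896 = -9874601527/13947846000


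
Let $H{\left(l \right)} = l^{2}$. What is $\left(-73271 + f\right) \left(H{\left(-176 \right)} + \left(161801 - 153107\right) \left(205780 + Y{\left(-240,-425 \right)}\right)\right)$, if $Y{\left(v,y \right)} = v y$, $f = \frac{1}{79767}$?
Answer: $- \frac{15639412553638645376}{79767} \approx -1.9606 \cdot 10^{14}$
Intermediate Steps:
$f = \frac{1}{79767} \approx 1.2537 \cdot 10^{-5}$
$\left(-73271 + f\right) \left(H{\left(-176 \right)} + \left(161801 - 153107\right) \left(205780 + Y{\left(-240,-425 \right)}\right)\right) = \left(-73271 + \frac{1}{79767}\right) \left(\left(-176\right)^{2} + \left(161801 - 153107\right) \left(205780 - -102000\right)\right) = - \frac{5844607856 \left(30976 + 8694 \left(205780 + 102000\right)\right)}{79767} = - \frac{5844607856 \left(30976 + 8694 \cdot 307780\right)}{79767} = - \frac{5844607856 \left(30976 + 2675839320\right)}{79767} = \left(- \frac{5844607856}{79767}\right) 2675870296 = - \frac{15639412553638645376}{79767}$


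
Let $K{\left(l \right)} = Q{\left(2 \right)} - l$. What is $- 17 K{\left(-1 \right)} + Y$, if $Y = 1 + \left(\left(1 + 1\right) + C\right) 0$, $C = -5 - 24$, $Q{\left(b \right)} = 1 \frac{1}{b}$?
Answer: $- \frac{49}{2} \approx -24.5$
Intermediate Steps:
$Q{\left(b \right)} = \frac{1}{b}$
$C = -29$ ($C = -5 - 24 = -29$)
$K{\left(l \right)} = \frac{1}{2} - l$
$Y = 1$ ($Y = 1 + \left(\left(1 + 1\right) - 29\right) 0 = 1 + \left(2 - 29\right) 0 = 1 - 0 = 1 + 0 = 1$)
$- 17 K{\left(-1 \right)} + Y = - 17 \left(\frac{1}{2} - -1\right) + 1 = - 17 \left(\frac{1}{2} + 1\right) + 1 = \left(-17\right) \frac{3}{2} + 1 = - \frac{51}{2} + 1 = - \frac{49}{2}$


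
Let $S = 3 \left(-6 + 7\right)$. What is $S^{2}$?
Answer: $9$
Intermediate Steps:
$S = 3$ ($S = 3 \cdot 1 = 3$)
$S^{2} = 3^{2} = 9$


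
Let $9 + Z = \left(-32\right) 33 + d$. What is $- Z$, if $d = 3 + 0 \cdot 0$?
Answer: $1062$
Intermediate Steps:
$d = 3$ ($d = 3 + 0 = 3$)
$Z = -1062$ ($Z = -9 + \left(\left(-32\right) 33 + 3\right) = -9 + \left(-1056 + 3\right) = -9 - 1053 = -1062$)
$- Z = \left(-1\right) \left(-1062\right) = 1062$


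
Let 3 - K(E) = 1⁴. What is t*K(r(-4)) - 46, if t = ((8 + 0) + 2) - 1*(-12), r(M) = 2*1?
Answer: -2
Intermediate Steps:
r(M) = 2
K(E) = 2 (K(E) = 3 - 1*1⁴ = 3 - 1*1 = 3 - 1 = 2)
t = 22 (t = (8 + 2) + 12 = 10 + 12 = 22)
t*K(r(-4)) - 46 = 22*2 - 46 = 44 - 46 = -2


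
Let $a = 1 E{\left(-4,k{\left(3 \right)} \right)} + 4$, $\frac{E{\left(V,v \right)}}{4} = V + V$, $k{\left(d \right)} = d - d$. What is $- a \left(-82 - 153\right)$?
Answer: $-6580$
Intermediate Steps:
$k{\left(d \right)} = 0$
$E{\left(V,v \right)} = 8 V$ ($E{\left(V,v \right)} = 4 \left(V + V\right) = 4 \cdot 2 V = 8 V$)
$a = -28$ ($a = 1 \cdot 8 \left(-4\right) + 4 = 1 \left(-32\right) + 4 = -32 + 4 = -28$)
$- a \left(-82 - 153\right) = - \left(-28\right) \left(-82 - 153\right) = - \left(-28\right) \left(-235\right) = \left(-1\right) 6580 = -6580$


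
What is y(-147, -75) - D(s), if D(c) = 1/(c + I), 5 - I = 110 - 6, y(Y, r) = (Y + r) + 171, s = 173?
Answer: -3775/74 ≈ -51.013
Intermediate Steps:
y(Y, r) = 171 + Y + r
I = -99 (I = 5 - (110 - 6) = 5 - 1*104 = 5 - 104 = -99)
D(c) = 1/(-99 + c) (D(c) = 1/(c - 99) = 1/(-99 + c))
y(-147, -75) - D(s) = (171 - 147 - 75) - 1/(-99 + 173) = -51 - 1/74 = -3775/74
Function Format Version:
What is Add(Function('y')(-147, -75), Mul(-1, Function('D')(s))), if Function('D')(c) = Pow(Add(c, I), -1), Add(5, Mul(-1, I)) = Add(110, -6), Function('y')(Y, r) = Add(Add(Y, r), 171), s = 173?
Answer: Rational(-3775, 74) ≈ -51.013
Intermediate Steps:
Function('y')(Y, r) = Add(171, Y, r)
I = -99 (I = Add(5, Mul(-1, Add(110, -6))) = Add(5, Mul(-1, 104)) = Add(5, -104) = -99)
Function('D')(c) = Pow(Add(-99, c), -1) (Function('D')(c) = Pow(Add(c, -99), -1) = Pow(Add(-99, c), -1))
Add(Function('y')(-147, -75), Mul(-1, Function('D')(s))) = Add(Add(171, -147, -75), Mul(-1, Pow(Add(-99, 173), -1))) = Add(-51, Mul(-1, Pow(74, -1))) = Add(-51, Mul(-1, Rational(1, 74))) = Add(-51, Rational(-1, 74)) = Rational(-3775, 74)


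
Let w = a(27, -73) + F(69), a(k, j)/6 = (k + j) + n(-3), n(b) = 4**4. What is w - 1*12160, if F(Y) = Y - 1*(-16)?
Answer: -10815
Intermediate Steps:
n(b) = 256
a(k, j) = 1536 + 6*j + 6*k (a(k, j) = 6*((k + j) + 256) = 6*((j + k) + 256) = 6*(256 + j + k) = 1536 + 6*j + 6*k)
F(Y) = 16 + Y (F(Y) = Y + 16 = 16 + Y)
w = 1345 (w = (1536 + 6*(-73) + 6*27) + (16 + 69) = (1536 - 438 + 162) + 85 = 1260 + 85 = 1345)
w - 1*12160 = 1345 - 1*12160 = 1345 - 12160 = -10815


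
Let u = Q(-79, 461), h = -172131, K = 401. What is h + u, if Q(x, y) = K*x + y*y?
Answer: 8711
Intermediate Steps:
Q(x, y) = y² + 401*x (Q(x, y) = 401*x + y*y = 401*x + y² = y² + 401*x)
u = 180842 (u = 461² + 401*(-79) = 212521 - 31679 = 180842)
h + u = -172131 + 180842 = 8711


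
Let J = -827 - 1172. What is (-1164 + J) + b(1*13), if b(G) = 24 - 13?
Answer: -3152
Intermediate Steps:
b(G) = 11
J = -1999
(-1164 + J) + b(1*13) = (-1164 - 1999) + 11 = -3163 + 11 = -3152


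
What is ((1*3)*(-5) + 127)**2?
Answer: 12544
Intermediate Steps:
((1*3)*(-5) + 127)**2 = (3*(-5) + 127)**2 = (-15 + 127)**2 = 112**2 = 12544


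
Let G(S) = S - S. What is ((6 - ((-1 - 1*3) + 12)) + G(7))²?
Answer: 4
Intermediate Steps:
G(S) = 0
((6 - ((-1 - 1*3) + 12)) + G(7))² = ((6 - ((-1 - 1*3) + 12)) + 0)² = ((6 - ((-1 - 3) + 12)) + 0)² = ((6 - (-4 + 12)) + 0)² = ((6 - 1*8) + 0)² = ((6 - 8) + 0)² = (-2 + 0)² = (-2)² = 4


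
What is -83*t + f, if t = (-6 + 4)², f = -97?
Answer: -429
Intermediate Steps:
t = 4 (t = (-2)² = 4)
-83*t + f = -83*4 - 97 = -332 - 97 = -429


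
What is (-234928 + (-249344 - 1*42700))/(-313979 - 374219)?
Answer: 263486/344099 ≈ 0.76573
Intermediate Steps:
(-234928 + (-249344 - 1*42700))/(-313979 - 374219) = (-234928 + (-249344 - 42700))/(-688198) = (-234928 - 292044)*(-1/688198) = -526972*(-1/688198) = 263486/344099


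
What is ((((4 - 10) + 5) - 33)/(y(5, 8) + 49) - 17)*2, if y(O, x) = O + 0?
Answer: -952/27 ≈ -35.259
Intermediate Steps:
y(O, x) = O
((((4 - 10) + 5) - 33)/(y(5, 8) + 49) - 17)*2 = ((((4 - 10) + 5) - 33)/(5 + 49) - 17)*2 = (((-6 + 5) - 33)/54 - 17)*2 = ((-1 - 33)*(1/54) - 17)*2 = (-34*1/54 - 17)*2 = (-17/27 - 17)*2 = -476/27*2 = -952/27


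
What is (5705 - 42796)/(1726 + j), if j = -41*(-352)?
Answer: -37091/16158 ≈ -2.2955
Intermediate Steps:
j = 14432
(5705 - 42796)/(1726 + j) = (5705 - 42796)/(1726 + 14432) = -37091/16158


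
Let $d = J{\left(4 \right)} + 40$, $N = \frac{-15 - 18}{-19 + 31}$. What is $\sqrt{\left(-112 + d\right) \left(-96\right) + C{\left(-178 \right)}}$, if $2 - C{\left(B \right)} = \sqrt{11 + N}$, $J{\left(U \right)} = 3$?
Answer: $\frac{\sqrt{26504 - 2 \sqrt{33}}}{2} \approx 81.383$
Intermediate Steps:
$N = - \frac{11}{4}$ ($N = - \frac{33}{12} = \left(-33\right) \frac{1}{12} = - \frac{11}{4} \approx -2.75$)
$d = 43$ ($d = 3 + 40 = 43$)
$C{\left(B \right)} = 2 - \frac{\sqrt{33}}{2}$ ($C{\left(B \right)} = 2 - \sqrt{11 - \frac{11}{4}} = 2 - \sqrt{\frac{33}{4}} = 2 - \frac{\sqrt{33}}{2}$)
$\sqrt{\left(-112 + d\right) \left(-96\right) + C{\left(-178 \right)}} = \sqrt{\left(-112 + 43\right) \left(-96\right) + \left(2 - \frac{\sqrt{33}}{2}\right)} = \sqrt{\left(-69\right) \left(-96\right) + \left(2 - \frac{\sqrt{33}}{2}\right)} = \sqrt{6624 + \left(2 - \frac{\sqrt{33}}{2}\right)} = \sqrt{6626 - \frac{\sqrt{33}}{2}}$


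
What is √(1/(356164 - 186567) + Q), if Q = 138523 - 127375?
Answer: √320651511745129/169597 ≈ 105.58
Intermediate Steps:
Q = 11148
√(1/(356164 - 186567) + Q) = √(1/(356164 - 186567) + 11148) = √(1/169597 + 11148) = √(1890667357/169597) = √320651511745129/169597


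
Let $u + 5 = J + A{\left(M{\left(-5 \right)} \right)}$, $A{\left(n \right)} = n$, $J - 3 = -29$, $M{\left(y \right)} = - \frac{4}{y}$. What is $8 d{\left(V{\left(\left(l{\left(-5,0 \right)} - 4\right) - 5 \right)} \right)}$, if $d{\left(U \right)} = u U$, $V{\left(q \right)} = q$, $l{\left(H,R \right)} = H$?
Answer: $\frac{16912}{5} \approx 3382.4$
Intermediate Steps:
$J = -26$ ($J = 3 - 29 = -26$)
$u = - \frac{151}{5}$ ($u = -5 - \left(26 + \frac{4}{-5}\right) = -5 - \frac{126}{5} = - \frac{151}{5} \approx -30.2$)
$d{\left(U \right)} = - \frac{151 U}{5}$
$8 d{\left(V{\left(\left(l{\left(-5,0 \right)} - 4\right) - 5 \right)} \right)} = 8 \left(- \frac{151 \left(\left(-5 - 4\right) - 5\right)}{5}\right) = 8 \left(- \frac{151 \left(-9 - 5\right)}{5}\right) = 8 \left(\left(- \frac{151}{5}\right) \left(-14\right)\right) = 8 \cdot \frac{2114}{5} = \frac{16912}{5}$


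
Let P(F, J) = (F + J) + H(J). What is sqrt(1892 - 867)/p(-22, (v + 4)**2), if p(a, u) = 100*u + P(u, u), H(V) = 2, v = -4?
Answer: 5*sqrt(41)/2 ≈ 16.008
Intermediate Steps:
P(F, J) = 2 + F + J (P(F, J) = (F + J) + 2 = 2 + F + J)
p(a, u) = 2 + 102*u (p(a, u) = 100*u + (2 + u + u) = 100*u + (2 + 2*u) = 2 + 102*u)
sqrt(1892 - 867)/p(-22, (v + 4)**2) = sqrt(1892 - 867)/(2 + 102*(-4 + 4)**2) = sqrt(1025)/(2 + 102*0**2) = (5*sqrt(41))/(2 + 102*0) = (5*sqrt(41))/(2 + 0) = (5*sqrt(41))/2 = (5*sqrt(41))*(1/2) = 5*sqrt(41)/2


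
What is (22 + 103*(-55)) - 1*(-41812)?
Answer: 36169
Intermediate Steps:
(22 + 103*(-55)) - 1*(-41812) = (22 - 5665) + 41812 = -5643 + 41812 = 36169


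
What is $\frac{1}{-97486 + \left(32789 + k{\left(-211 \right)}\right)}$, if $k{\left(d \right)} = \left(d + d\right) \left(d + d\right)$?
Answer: $\frac{1}{113387} \approx 8.8193 \cdot 10^{-6}$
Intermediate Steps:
$k{\left(d \right)} = 4 d^{2}$ ($k{\left(d \right)} = 2 d 2 d = 4 d^{2}$)
$\frac{1}{-97486 + \left(32789 + k{\left(-211 \right)}\right)} = \frac{1}{-97486 + \left(32789 + 4 \left(-211\right)^{2}\right)} = \frac{1}{-97486 + \left(32789 + 4 \cdot 44521\right)} = \frac{1}{-97486 + \left(32789 + 178084\right)} = \frac{1}{-97486 + 210873} = \frac{1}{113387}$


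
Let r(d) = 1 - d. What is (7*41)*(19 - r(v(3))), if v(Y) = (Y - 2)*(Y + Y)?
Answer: 6888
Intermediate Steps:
v(Y) = 2*Y*(-2 + Y) (v(Y) = (-2 + Y)*(2*Y) = 2*Y*(-2 + Y))
(7*41)*(19 - r(v(3))) = (7*41)*(19 - (1 - 2*3*(-2 + 3))) = 287*(19 - (1 - 2*3)) = 287*(19 - (1 - 1*6)) = 287*(19 - (1 - 6)) = 287*(19 - 1*(-5)) = 287*(19 + 5) = 287*24 = 6888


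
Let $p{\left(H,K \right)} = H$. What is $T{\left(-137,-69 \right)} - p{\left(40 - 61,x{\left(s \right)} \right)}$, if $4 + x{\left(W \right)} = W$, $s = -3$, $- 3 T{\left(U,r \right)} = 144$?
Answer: $-27$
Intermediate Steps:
$T{\left(U,r \right)} = -48$ ($T{\left(U,r \right)} = \left(- \frac{1}{3}\right) 144 = -48$)
$x{\left(W \right)} = -4 + W$
$T{\left(-137,-69 \right)} - p{\left(40 - 61,x{\left(s \right)} \right)} = -48 - \left(40 - 61\right) = -48 - -21 = -48 + 21 = -27$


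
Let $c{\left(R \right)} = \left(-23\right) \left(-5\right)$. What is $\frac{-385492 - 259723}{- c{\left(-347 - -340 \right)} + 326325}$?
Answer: $- \frac{129043}{65242} \approx -1.9779$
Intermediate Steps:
$c{\left(R \right)} = 115$
$\frac{-385492 - 259723}{- c{\left(-347 - -340 \right)} + 326325} = \frac{-385492 - 259723}{\left(-1\right) 115 + 326325} = - \frac{645215}{-115 + 326325} = - \frac{645215}{326210} = \left(-645215\right) \frac{1}{326210} = - \frac{129043}{65242}$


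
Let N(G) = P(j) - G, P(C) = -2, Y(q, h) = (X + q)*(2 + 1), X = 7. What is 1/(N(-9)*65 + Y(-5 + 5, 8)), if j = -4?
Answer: 1/476 ≈ 0.0021008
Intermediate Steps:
Y(q, h) = 21 + 3*q (Y(q, h) = (7 + q)*(2 + 1) = (7 + q)*3 = 21 + 3*q)
N(G) = -2 - G
1/(N(-9)*65 + Y(-5 + 5, 8)) = 1/((-2 - 1*(-9))*65 + (21 + 3*(-5 + 5))) = 1/((-2 + 9)*65 + (21 + 3*0)) = 1/(7*65 + (21 + 0)) = 1/(455 + 21) = 1/476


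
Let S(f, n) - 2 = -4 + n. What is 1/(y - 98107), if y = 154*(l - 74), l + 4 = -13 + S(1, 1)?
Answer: -1/112275 ≈ -8.9067e-6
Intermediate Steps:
S(f, n) = -2 + n (S(f, n) = 2 + (-4 + n) = -2 + n)
l = -18 (l = -4 + (-13 + (-2 + 1)) = -4 + (-13 - 1) = -4 - 14 = -18)
y = -14168 (y = 154*(-18 - 74) = 154*(-92) = -14168)
1/(y - 98107) = 1/(-14168 - 98107) = 1/(-112275) = -1/112275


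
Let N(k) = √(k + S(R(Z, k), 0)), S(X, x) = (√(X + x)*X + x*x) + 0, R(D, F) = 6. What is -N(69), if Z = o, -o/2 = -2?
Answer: -√(69 + 6*√6) ≈ -9.1486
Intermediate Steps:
o = 4 (o = -2*(-2) = 4)
Z = 4
S(X, x) = x² + X*√(X + x) (S(X, x) = (X*√(X + x) + x²) + 0 = (x² + X*√(X + x)) + 0 = x² + X*√(X + x))
N(k) = √(k + 6*√6) (N(k) = √(k + (0² + 6*√(6 + 0))) = √(k + (0 + 6*√6)) = √(k + 6*√6))
-N(69) = -√(69 + 6*√6)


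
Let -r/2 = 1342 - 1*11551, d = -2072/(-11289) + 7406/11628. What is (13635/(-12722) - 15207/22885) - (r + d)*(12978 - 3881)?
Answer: -295790629399055661108317/1592412442845885 ≈ -1.8575e+8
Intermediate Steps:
d = 17949925/21878082 (d = -2072*(-1/11289) + 7406*(1/11628) = 2072/11289 + 3703/5814 = 17949925/21878082 ≈ 0.82045)
r = 20418 (r = -2*(1342 - 1*11551) = -2*(1342 - 11551) = -2*(-10209) = 20418)
(13635/(-12722) - 15207/22885) - (r + d)*(12978 - 3881) = (13635/(-12722) - 15207/22885) - (20418 + 17949925/21878082)*(12978 - 3881) = (13635*(-1/12722) - 15207*1/22885) - 446724628201*9097/21878082 = (-13635/12722 - 15207/22885) - 1*4063853942744497/21878082 = -505500429/291142970 - 4063853942744497/21878082 = -295790629399055661108317/1592412442845885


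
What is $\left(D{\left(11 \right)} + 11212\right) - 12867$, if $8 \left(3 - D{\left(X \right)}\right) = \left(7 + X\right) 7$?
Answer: $- \frac{6671}{4} \approx -1667.8$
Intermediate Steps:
$D{\left(X \right)} = - \frac{25}{8} - \frac{7 X}{8}$ ($D{\left(X \right)} = 3 - \frac{\left(7 + X\right) 7}{8} = 3 - \frac{49 + 7 X}{8} = 3 - \left(\frac{49}{8} + \frac{7 X}{8}\right) = - \frac{25}{8} - \frac{7 X}{8}$)
$\left(D{\left(11 \right)} + 11212\right) - 12867 = \left(\left(- \frac{25}{8} - \frac{77}{8}\right) + 11212\right) - 12867 = \left(- \frac{51}{4} + 11212\right) - 12867 = \frac{44797}{4} - 12867 = - \frac{6671}{4}$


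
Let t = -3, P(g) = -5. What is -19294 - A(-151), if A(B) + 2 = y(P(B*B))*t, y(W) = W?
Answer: -19307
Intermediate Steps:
A(B) = 13 (A(B) = -2 - 5*(-3) = -2 + 15 = 13)
-19294 - A(-151) = -19294 - 1*13 = -19294 - 13 = -19307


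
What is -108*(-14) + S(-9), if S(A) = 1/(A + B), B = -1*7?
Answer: 24191/16 ≈ 1511.9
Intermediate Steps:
B = -7
S(A) = 1/(-7 + A) (S(A) = 1/(A - 7) = 1/(-7 + A))
-108*(-14) + S(-9) = -108*(-14) + 1/(-7 - 9) = 1512 + 1/(-16) = 1512 - 1/16 = 24191/16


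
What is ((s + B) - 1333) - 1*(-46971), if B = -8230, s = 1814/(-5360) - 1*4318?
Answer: 88680293/2680 ≈ 33090.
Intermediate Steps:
s = -11573147/2680 (s = 1814*(-1/5360) - 4318 = -907/2680 - 4318 = -11573147/2680 ≈ -4318.3)
((s + B) - 1333) - 1*(-46971) = ((-11573147/2680 - 8230) - 1333) - 1*(-46971) = (-33629547/2680 - 1333) + 46971 = -37201987/2680 + 46971 = 88680293/2680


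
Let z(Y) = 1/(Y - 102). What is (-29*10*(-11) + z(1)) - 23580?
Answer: -2059391/101 ≈ -20390.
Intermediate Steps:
z(Y) = 1/(-102 + Y)
(-29*10*(-11) + z(1)) - 23580 = (-29*10*(-11) + 1/(-102 + 1)) - 23580 = (-290*(-11) + 1/(-101)) - 23580 = (3190 - 1/101) - 23580 = 322189/101 - 23580 = -2059391/101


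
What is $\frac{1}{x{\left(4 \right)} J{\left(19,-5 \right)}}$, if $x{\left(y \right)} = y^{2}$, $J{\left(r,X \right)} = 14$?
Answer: $\frac{1}{224} \approx 0.0044643$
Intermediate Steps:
$\frac{1}{x{\left(4 \right)} J{\left(19,-5 \right)}} = \frac{1}{4^{2} \cdot 14} = \frac{1}{16 \cdot 14} = \frac{1}{224}$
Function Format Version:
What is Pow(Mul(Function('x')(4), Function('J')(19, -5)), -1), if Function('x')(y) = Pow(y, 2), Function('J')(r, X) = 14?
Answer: Rational(1, 224) ≈ 0.0044643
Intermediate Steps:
Pow(Mul(Function('x')(4), Function('J')(19, -5)), -1) = Pow(Mul(Pow(4, 2), 14), -1) = Pow(Mul(16, 14), -1) = Pow(224, -1) = Rational(1, 224)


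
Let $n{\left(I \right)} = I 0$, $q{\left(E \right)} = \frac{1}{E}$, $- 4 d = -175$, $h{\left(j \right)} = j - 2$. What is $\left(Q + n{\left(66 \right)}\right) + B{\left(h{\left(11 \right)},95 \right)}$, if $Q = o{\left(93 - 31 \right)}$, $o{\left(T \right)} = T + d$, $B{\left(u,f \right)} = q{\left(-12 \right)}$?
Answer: $\frac{317}{3} \approx 105.67$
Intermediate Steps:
$h{\left(j \right)} = -2 + j$ ($h{\left(j \right)} = j - 2 = -2 + j$)
$d = \frac{175}{4}$ ($d = \left(- \frac{1}{4}\right) \left(-175\right) = \frac{175}{4} \approx 43.75$)
$B{\left(u,f \right)} = - \frac{1}{12}$ ($B{\left(u,f \right)} = \frac{1}{-12} = - \frac{1}{12}$)
$n{\left(I \right)} = 0$
$o{\left(T \right)} = \frac{175}{4} + T$ ($o{\left(T \right)} = T + \frac{175}{4} = \frac{175}{4} + T$)
$Q = \frac{423}{4}$ ($Q = \frac{175}{4} + \left(93 - 31\right) = \frac{175}{4} + 62 = \frac{423}{4} \approx 105.75$)
$\left(Q + n{\left(66 \right)}\right) + B{\left(h{\left(11 \right)},95 \right)} = \left(\frac{423}{4} + 0\right) - \frac{1}{12} = \frac{423}{4} - \frac{1}{12} = \frac{317}{3}$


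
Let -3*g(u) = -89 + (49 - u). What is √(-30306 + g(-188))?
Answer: I*√273198/3 ≈ 174.23*I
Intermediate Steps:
g(u) = 40/3 + u/3 (g(u) = -(-89 + (49 - u))/3 = -(-40 - u)/3 = 40/3 + u/3)
√(-30306 + g(-188)) = √(-30306 + (40/3 + (⅓)*(-188))) = √(-30306 + (40/3 - 188/3)) = √(-30306 - 148/3) = √(-91066/3) = I*√273198/3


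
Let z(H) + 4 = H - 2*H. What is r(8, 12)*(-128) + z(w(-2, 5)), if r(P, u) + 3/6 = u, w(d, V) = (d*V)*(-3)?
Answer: -1506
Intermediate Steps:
w(d, V) = -3*V*d (w(d, V) = (V*d)*(-3) = -3*V*d)
r(P, u) = -1/2 + u
z(H) = -4 - H (z(H) = -4 + (H - 2*H) = -4 - H)
r(8, 12)*(-128) + z(w(-2, 5)) = (-1/2 + 12)*(-128) + (-4 - (-3)*5*(-2)) = (23/2)*(-128) + (-4 - 1*30) = -1472 + (-4 - 30) = -1472 - 34 = -1506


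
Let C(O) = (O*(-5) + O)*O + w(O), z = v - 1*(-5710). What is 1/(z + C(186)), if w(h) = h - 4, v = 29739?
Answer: -1/102753 ≈ -9.7321e-6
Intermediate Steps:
z = 35449 (z = 29739 - 1*(-5710) = 29739 + 5710 = 35449)
w(h) = -4 + h
C(O) = -4 + O - 4*O**2 (C(O) = (O*(-5) + O)*O + (-4 + O) = (-5*O + O)*O + (-4 + O) = (-4*O)*O + (-4 + O) = -4*O**2 + (-4 + O) = -4 + O - 4*O**2)
1/(z + C(186)) = 1/(35449 + (-4 + 186 - 4*186**2)) = 1/(35449 + (-4 + 186 - 4*34596)) = 1/(35449 + (-4 + 186 - 138384)) = 1/(35449 - 138202) = 1/(-102753) = -1/102753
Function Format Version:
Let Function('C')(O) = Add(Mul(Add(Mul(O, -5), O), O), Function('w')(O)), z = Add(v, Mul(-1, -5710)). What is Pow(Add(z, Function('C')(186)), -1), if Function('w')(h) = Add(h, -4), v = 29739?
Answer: Rational(-1, 102753) ≈ -9.7321e-6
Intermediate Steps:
z = 35449 (z = Add(29739, Mul(-1, -5710)) = Add(29739, 5710) = 35449)
Function('w')(h) = Add(-4, h)
Function('C')(O) = Add(-4, O, Mul(-4, Pow(O, 2))) (Function('C')(O) = Add(Mul(Add(Mul(O, -5), O), O), Add(-4, O)) = Add(Mul(Add(Mul(-5, O), O), O), Add(-4, O)) = Add(Mul(Mul(-4, O), O), Add(-4, O)) = Add(Mul(-4, Pow(O, 2)), Add(-4, O)) = Add(-4, O, Mul(-4, Pow(O, 2))))
Pow(Add(z, Function('C')(186)), -1) = Pow(Add(35449, Add(-4, 186, Mul(-4, Pow(186, 2)))), -1) = Pow(Add(35449, Add(-4, 186, Mul(-4, 34596))), -1) = Pow(Add(35449, Add(-4, 186, -138384)), -1) = Pow(Add(35449, -138202), -1) = Pow(-102753, -1) = Rational(-1, 102753)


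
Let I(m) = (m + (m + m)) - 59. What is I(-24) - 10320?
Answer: -10451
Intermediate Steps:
I(m) = -59 + 3*m (I(m) = (m + 2*m) - 59 = 3*m - 59 = -59 + 3*m)
I(-24) - 10320 = (-59 + 3*(-24)) - 10320 = (-59 - 72) - 10320 = -131 - 10320 = -10451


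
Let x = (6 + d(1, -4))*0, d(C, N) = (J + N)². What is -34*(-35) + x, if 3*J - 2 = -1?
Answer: 1190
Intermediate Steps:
J = ⅓ (J = ⅔ + (⅓)*(-1) = ⅔ - ⅓ = ⅓ ≈ 0.33333)
d(C, N) = (⅓ + N)²
x = 0 (x = (6 + (1 + 3*(-4))²/9)*0 = (6 + (1 - 12)²/9)*0 = (6 + (⅑)*(-11)²)*0 = (6 + (⅑)*121)*0 = (6 + 121/9)*0 = (175/9)*0 = 0)
-34*(-35) + x = -34*(-35) + 0 = 1190 + 0 = 1190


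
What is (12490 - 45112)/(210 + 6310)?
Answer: -16311/3260 ≈ -5.0034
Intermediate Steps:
(12490 - 45112)/(210 + 6310) = -32622/6520 = -32622*1/6520 = -16311/3260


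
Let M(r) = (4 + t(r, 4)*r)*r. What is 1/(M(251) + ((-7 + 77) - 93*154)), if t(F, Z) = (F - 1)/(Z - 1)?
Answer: 3/15710506 ≈ 1.9096e-7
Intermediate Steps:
t(F, Z) = (-1 + F)/(-1 + Z)
M(r) = r*(4 + r*(-⅓ + r/3)) (M(r) = (4 + ((-1 + r)/(-1 + 4))*r)*r = (4 + ((-1 + r)/3)*r)*r = (4 + (-⅓ + r/3)*r)*r = (4 + r*(-⅓ + r/3))*r = r*(4 + r*(-⅓ + r/3)))
1/(M(251) + ((-7 + 77) - 93*154)) = 1/((⅓)*251*(12 + 251*(-1 + 251)) + ((-7 + 77) - 93*154)) = 1/((⅓)*251*(12 + 251*250) + (70 - 14322)) = 1/((⅓)*251*(12 + 62750) - 14252) = 1/((⅓)*251*62762 - 14252) = 1/(15753262/3 - 14252) = 1/(15710506/3) = 3/15710506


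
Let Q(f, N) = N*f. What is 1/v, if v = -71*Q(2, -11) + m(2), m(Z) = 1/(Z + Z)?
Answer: 4/6249 ≈ 0.00064010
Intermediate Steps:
m(Z) = 1/(2*Z)
v = 6249/4 (v = -(-781)*2 + (½)/2 = -71*(-22) + (½)*(½) = 1562 + ¼ = 6249/4 ≈ 1562.3)
1/v = 1/(6249/4) = 4/6249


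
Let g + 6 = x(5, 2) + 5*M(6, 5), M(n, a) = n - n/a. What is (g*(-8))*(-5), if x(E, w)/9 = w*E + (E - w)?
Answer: 5400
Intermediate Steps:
M(n, a) = n - n/a
x(E, w) = -9*w + 9*E + 9*E*w (x(E, w) = 9*(w*E + (E - w)) = 9*(E*w + (E - w)) = 9*(E - w + E*w) = -9*w + 9*E + 9*E*w)
g = 135 (g = -6 + ((-9*2 + 9*5 + 9*5*2) + 5*(6 - 1*6/5)) = -6 + ((-18 + 45 + 90) + 5*(6 - 1*6*⅕)) = -6 + (117 + 5*(6 - 6/5)) = -6 + (117 + 5*(24/5)) = -6 + (117 + 24) = -6 + 141 = 135)
(g*(-8))*(-5) = (135*(-8))*(-5) = -1080*(-5) = 5400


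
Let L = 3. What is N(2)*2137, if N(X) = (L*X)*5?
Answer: 64110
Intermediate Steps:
N(X) = 15*X (N(X) = (3*X)*5 = 15*X)
N(2)*2137 = (15*2)*2137 = 30*2137 = 64110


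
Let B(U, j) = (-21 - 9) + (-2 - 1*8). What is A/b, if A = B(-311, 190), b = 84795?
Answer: -8/16959 ≈ -0.00047173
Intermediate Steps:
B(U, j) = -40 (B(U, j) = -30 + (-2 - 8) = -30 - 10 = -40)
A = -40
A/b = -40/84795 = -40*1/84795 = -8/16959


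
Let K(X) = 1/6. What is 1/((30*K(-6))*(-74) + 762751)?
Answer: 1/762381 ≈ 1.3117e-6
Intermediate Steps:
K(X) = 1/6
1/((30*K(-6))*(-74) + 762751) = 1/((30*(1/6))*(-74) + 762751) = 1/(5*(-74) + 762751) = 1/(-370 + 762751) = 1/762381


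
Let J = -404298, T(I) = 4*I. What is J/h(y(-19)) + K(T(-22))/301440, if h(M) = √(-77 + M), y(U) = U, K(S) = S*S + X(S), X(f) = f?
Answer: 319/12560 + 67383*I*√6/4 ≈ 0.025398 + 41264.0*I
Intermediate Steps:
K(S) = S + S² (K(S) = S*S + S = S² + S = S + S²)
J/h(y(-19)) + K(T(-22))/301440 = -404298/√(-77 - 19) + ((4*(-22))*(1 + 4*(-22)))/301440 = -404298*(-I*√6/24) - 88*(1 - 88)*(1/301440) = -404298*(-I*√6/24) - 88*(-87)*(1/301440) = -(-67383)*I*√6/4 + 7656*(1/301440) = 67383*I*√6/4 + 319/12560 = 319/12560 + 67383*I*√6/4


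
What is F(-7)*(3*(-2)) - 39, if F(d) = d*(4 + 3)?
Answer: 255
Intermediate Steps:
F(d) = 7*d (F(d) = d*7 = 7*d)
F(-7)*(3*(-2)) - 39 = (7*(-7))*(3*(-2)) - 39 = -49*(-6) - 39 = 294 - 39 = 255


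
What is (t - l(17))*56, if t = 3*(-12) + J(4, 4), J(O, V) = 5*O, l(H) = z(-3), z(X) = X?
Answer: -728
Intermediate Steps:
l(H) = -3
t = -16 (t = 3*(-12) + 5*4 = -36 + 20 = -16)
(t - l(17))*56 = (-16 - 1*(-3))*56 = (-16 + 3)*56 = -13*56 = -728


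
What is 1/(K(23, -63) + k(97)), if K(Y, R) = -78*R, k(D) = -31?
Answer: 1/4883 ≈ 0.00020479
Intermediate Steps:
1/(K(23, -63) + k(97)) = 1/(-78*(-63) - 31) = 1/(4914 - 31) = 1/4883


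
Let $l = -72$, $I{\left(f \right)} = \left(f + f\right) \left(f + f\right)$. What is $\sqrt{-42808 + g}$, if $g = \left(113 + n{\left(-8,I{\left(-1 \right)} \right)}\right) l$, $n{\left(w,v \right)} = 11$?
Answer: $2 i \sqrt{12934} \approx 227.46 i$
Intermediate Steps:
$I{\left(f \right)} = 4 f^{2}$ ($I{\left(f \right)} = 2 f 2 f = 4 f^{2}$)
$g = -8928$ ($g = \left(113 + 11\right) \left(-72\right) = 124 \left(-72\right) = -8928$)
$\sqrt{-42808 + g} = \sqrt{-42808 - 8928} = \sqrt{-51736} = 2 i \sqrt{12934}$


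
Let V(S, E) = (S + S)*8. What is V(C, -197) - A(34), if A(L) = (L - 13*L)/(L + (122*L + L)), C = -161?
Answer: -79853/31 ≈ -2575.9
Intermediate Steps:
V(S, E) = 16*S (V(S, E) = (2*S)*8 = 16*S)
A(L) = -3/31 (A(L) = (-12*L)/(L + 123*L) = (-12*L)/((124*L)) = (-12*L)*(1/(124*L)) = -3/31)
V(C, -197) - A(34) = 16*(-161) - 1*(-3/31) = -2576 + 3/31 = -79853/31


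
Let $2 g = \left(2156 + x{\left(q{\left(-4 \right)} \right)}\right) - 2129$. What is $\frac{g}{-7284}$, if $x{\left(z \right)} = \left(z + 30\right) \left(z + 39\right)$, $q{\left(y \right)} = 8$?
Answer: $- \frac{1813}{14568} \approx -0.12445$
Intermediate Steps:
$x{\left(z \right)} = \left(30 + z\right) \left(39 + z\right)$
$g = \frac{1813}{2}$ ($g = \frac{\left(2156 + \left(1170 + 8^{2} + 69 \cdot 8\right)\right) - 2129}{2} = \frac{\left(2156 + \left(1170 + 64 + 552\right)\right) - 2129}{2} = \frac{\left(2156 + 1786\right) - 2129}{2} = \frac{3942 - 2129}{2} = \frac{1}{2} \cdot 1813 = \frac{1813}{2} \approx 906.5$)
$\frac{g}{-7284} = \frac{1813}{2 \left(-7284\right)} = \frac{1813}{2} \left(- \frac{1}{7284}\right) = - \frac{1813}{14568}$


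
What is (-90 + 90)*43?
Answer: 0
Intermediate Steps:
(-90 + 90)*43 = 0*43 = 0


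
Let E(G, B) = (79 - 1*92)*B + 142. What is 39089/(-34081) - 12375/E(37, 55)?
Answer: 133118126/6509471 ≈ 20.450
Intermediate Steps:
E(G, B) = 142 - 13*B (E(G, B) = (79 - 92)*B + 142 = -13*B + 142 = 142 - 13*B)
39089/(-34081) - 12375/E(37, 55) = 39089/(-34081) - 12375/(142 - 13*55) = 39089*(-1/34081) - 12375/(142 - 715) = -39089/34081 - 12375/(-573) = -39089/34081 - 12375*(-1/573) = -39089/34081 + 4125/191 = 133118126/6509471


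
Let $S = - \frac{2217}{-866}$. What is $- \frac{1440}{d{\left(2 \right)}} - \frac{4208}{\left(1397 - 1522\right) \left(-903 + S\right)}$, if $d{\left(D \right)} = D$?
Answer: $- \frac{70183934128}{97472625} \approx -720.04$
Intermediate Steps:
$S = \frac{2217}{866}$ ($S = \left(-2217\right) \left(- \frac{1}{866}\right) = \frac{2217}{866} \approx 2.56$)
$- \frac{1440}{d{\left(2 \right)}} - \frac{4208}{\left(1397 - 1522\right) \left(-903 + S\right)} = - \frac{1440}{2} - \frac{4208}{\left(1397 - 1522\right) \left(-903 + \frac{2217}{866}\right)} = \left(-1440\right) \frac{1}{2} - \frac{4208}{\left(-125\right) \left(- \frac{779781}{866}\right)} = -720 - \frac{4208}{\frac{97472625}{866}} = -720 - \frac{3644128}{97472625} = - \frac{70183934128}{97472625}$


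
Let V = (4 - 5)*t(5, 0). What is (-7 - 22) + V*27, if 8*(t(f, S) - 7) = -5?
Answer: -1609/8 ≈ -201.13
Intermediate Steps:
t(f, S) = 51/8 (t(f, S) = 7 + (⅛)*(-5) = 7 - 5/8 = 51/8)
V = -51/8 (V = (4 - 5)*(51/8) = -1*51/8 = -51/8 ≈ -6.3750)
(-7 - 22) + V*27 = (-7 - 22) - 51/8*27 = -29 - 1377/8 = -1609/8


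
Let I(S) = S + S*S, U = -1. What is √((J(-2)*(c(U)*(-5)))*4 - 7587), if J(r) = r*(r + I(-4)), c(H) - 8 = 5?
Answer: I*√2387 ≈ 48.857*I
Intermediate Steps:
I(S) = S + S²
c(H) = 13 (c(H) = 8 + 5 = 13)
J(r) = r*(12 + r) (J(r) = r*(r - 4*(1 - 4)) = r*(r - 4*(-3)) = r*(r + 12) = r*(12 + r))
√((J(-2)*(c(U)*(-5)))*4 - 7587) = √(((-2*(12 - 2))*(13*(-5)))*4 - 7587) = √((-2*10*(-65))*4 - 7587) = √(-20*(-65)*4 - 7587) = √(1300*4 - 7587) = √(5200 - 7587) = √(-2387) = I*√2387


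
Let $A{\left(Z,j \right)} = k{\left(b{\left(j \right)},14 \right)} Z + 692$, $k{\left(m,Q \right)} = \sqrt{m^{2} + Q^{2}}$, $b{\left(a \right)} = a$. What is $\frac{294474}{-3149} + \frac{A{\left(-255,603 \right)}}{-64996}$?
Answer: $- \frac{4785452803}{51168101} + \frac{255 \sqrt{363805}}{64996} \approx -91.158$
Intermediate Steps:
$k{\left(m,Q \right)} = \sqrt{Q^{2} + m^{2}}$
$A{\left(Z,j \right)} = 692 + Z \sqrt{196 + j^{2}}$ ($A{\left(Z,j \right)} = \sqrt{14^{2} + j^{2}} Z + 692 = \sqrt{196 + j^{2}} Z + 692 = Z \sqrt{196 + j^{2}} + 692 = 692 + Z \sqrt{196 + j^{2}}$)
$\frac{294474}{-3149} + \frac{A{\left(-255,603 \right)}}{-64996} = \frac{294474}{-3149} + \frac{692 - 255 \sqrt{196 + 603^{2}}}{-64996} = 294474 \left(- \frac{1}{3149}\right) + \left(692 - 255 \sqrt{196 + 363609}\right) \left(- \frac{1}{64996}\right) = - \frac{294474}{3149} + \left(692 - 255 \sqrt{363805}\right) \left(- \frac{1}{64996}\right) = - \frac{294474}{3149} - \left(\frac{173}{16249} - \frac{255 \sqrt{363805}}{64996}\right) = - \frac{4785452803}{51168101} + \frac{255 \sqrt{363805}}{64996}$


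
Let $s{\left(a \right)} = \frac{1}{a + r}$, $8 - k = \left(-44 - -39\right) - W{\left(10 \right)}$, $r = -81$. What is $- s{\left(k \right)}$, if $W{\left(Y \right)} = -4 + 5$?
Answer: $\frac{1}{67} \approx 0.014925$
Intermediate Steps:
$W{\left(Y \right)} = 1$
$k = 14$ ($k = 8 - \left(\left(-44 - -39\right) - 1\right) = 8 - \left(\left(-44 + 39\right) - 1\right) = 8 - \left(-5 - 1\right) = 8 - -6 = 8 + 6 = 14$)
$s{\left(a \right)} = \frac{1}{-81 + a}$ ($s{\left(a \right)} = \frac{1}{a - 81} = \frac{1}{-81 + a}$)
$- s{\left(k \right)} = - \frac{1}{-81 + 14} = - \frac{1}{-67} = \left(-1\right) \left(- \frac{1}{67}\right) = \frac{1}{67}$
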